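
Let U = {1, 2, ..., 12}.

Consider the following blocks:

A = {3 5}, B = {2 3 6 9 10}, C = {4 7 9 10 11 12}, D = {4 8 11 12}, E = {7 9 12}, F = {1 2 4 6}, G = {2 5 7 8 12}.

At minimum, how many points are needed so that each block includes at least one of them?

H = {2, 3, 12} meets every block (each contains at least one member of H), and |H| = 3.
The blocks A, E, F are pairwise disjoint, so any hitting set needs a separate point for each — at least 3. Hence 3 is optimal.

3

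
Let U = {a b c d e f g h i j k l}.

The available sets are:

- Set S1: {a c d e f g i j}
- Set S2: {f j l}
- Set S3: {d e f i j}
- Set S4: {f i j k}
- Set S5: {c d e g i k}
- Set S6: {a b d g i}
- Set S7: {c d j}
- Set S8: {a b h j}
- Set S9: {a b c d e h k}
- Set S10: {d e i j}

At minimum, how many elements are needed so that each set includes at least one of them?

Take T = {d, j}. Each listed set contains at least one of these, so T is a hitting set of size 2.
The sets S2, S9 are pairwise disjoint, so any hitting set needs a separate element for each — at least 2. Hence 2 is optimal.

2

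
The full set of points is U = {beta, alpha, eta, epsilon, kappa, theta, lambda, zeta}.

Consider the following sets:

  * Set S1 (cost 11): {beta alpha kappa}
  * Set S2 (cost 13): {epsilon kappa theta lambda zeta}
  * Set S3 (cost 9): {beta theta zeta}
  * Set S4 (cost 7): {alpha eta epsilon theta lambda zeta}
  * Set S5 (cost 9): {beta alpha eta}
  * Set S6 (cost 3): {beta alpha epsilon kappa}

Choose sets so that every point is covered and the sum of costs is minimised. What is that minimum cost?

10

S4, S6 together cover every point (S4 ∪ S6 = {beta, alpha, eta, epsilon, kappa, theta, lambda, zeta}); total cost 7 + 3 = 10.
No covering selection has total cost below 10.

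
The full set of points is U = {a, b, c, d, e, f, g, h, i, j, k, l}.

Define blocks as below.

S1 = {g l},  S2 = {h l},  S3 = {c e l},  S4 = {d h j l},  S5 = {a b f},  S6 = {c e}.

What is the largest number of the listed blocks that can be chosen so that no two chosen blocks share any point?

3

S4, S5, S6 are pairwise disjoint (S4={d,h,j,l}; S5={a,b,f}; S6={c,e}).
Every remaining block overlaps one of these, and no 4 of the listed blocks are pairwise disjoint, so 3 is the maximum.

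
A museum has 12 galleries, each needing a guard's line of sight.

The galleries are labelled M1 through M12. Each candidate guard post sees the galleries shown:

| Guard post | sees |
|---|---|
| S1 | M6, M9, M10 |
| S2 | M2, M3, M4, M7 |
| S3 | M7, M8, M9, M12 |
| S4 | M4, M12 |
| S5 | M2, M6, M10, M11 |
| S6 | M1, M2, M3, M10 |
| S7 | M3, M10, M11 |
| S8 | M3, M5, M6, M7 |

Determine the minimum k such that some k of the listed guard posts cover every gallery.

S2 and S3 and S6 and S7 and S8 together: S2 ∪ S3 ∪ S6 ∪ S7 ∪ S8 = {M1, M2, M3, M4, M5, M6, M7, M8, M9, M10, M11, M12} — every gallery is covered.
No 4 of the 8 guard posts cover everything (all 70 combinations miss at least one gallery), so 5 is optimal.

5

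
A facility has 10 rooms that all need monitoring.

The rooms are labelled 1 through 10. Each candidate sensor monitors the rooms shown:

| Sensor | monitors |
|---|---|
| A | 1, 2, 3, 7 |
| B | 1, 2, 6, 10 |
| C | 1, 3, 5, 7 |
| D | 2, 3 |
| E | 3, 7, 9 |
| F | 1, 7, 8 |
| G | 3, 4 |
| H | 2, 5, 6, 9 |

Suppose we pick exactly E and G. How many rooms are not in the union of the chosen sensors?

6

Union of E, G = {3, 4, 7, 9}.
Not covered: 1, 2, 5, 6, 8, 10 — 6 rooms.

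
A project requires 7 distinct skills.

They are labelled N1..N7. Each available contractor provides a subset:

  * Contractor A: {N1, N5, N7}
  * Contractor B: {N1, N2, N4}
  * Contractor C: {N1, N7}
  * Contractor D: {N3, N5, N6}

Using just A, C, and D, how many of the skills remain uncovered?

Union of A, C, D = {N1, N3, N5, N6, N7}.
Not covered: N2, N4 — 2 skills.

2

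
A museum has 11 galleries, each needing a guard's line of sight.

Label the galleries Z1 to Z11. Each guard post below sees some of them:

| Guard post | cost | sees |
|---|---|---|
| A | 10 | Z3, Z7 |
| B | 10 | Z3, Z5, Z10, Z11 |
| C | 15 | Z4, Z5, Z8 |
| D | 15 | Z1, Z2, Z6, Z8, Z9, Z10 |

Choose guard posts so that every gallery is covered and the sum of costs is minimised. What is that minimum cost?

50

A, B, C, D together cover every gallery (A ∪ B ∪ C ∪ D = {Z1, Z2, Z3, Z4, Z5, Z6, Z7, Z8, Z9, Z10, Z11}); total cost 10 + 10 + 15 + 15 = 50.
No covering selection has total cost below 50.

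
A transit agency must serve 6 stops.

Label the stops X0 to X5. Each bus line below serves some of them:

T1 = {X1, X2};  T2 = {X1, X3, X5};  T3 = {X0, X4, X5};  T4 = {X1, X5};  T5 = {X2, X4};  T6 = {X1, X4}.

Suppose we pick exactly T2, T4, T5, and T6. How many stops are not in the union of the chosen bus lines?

1

Union of T2, T4, T5, T6 = {X1, X2, X3, X4, X5}.
Not covered: X0 — 1 stop.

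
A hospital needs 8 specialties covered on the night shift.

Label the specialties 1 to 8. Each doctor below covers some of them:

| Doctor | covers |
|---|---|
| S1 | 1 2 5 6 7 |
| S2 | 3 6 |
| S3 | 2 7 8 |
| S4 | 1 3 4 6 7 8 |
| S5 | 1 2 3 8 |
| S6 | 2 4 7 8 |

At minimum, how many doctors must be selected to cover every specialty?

Take {S1, S4}. Their union is {1, 2, 3, 4, 5, 6, 7, 8}, which is all 8 specialties.
No single doctor has all 8 specialties (the largest, S4, has 6), so 2 is optimal.

2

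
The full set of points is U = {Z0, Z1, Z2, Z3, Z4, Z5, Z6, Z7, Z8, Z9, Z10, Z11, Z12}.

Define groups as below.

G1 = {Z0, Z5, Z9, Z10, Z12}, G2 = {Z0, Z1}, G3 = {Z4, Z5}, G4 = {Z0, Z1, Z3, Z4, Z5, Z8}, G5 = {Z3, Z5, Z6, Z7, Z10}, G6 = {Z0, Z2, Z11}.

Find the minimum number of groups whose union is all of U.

G1 and G4 and G5 and G6 together: G1 ∪ G4 ∪ G5 ∪ G6 = {Z0, Z1, Z2, Z3, Z4, Z5, Z6, Z7, Z8, Z9, Z10, Z11, Z12} — every point is covered.
Only G4 contains Z8, so G4 is forced; the remaining 7 points need at least 3 more groups (each remaining group adds at most 3) — so at least 4 groups are needed, and 4 is optimal.

4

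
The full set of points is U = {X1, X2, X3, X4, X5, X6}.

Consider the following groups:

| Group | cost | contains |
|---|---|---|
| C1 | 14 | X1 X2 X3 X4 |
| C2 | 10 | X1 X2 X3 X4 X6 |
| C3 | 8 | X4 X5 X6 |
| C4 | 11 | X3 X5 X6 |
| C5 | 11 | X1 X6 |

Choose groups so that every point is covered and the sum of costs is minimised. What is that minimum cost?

C2, C3 together cover every point (C2 ∪ C3 = {X1, X2, X3, X4, X5, X6}); total cost 10 + 8 = 18.
No covering selection has total cost below 18.

18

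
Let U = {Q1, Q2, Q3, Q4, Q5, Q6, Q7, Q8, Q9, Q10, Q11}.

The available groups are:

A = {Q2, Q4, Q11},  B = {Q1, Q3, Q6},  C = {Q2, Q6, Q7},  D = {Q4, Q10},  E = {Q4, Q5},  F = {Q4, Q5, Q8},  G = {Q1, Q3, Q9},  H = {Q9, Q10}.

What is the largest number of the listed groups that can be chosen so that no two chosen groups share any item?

C, F, G are pairwise disjoint (C={Q2,Q6,Q7}; F={Q4,Q5,Q8}; G={Q1,Q3,Q9}).
Every remaining group overlaps one of these, and no 4 of the listed groups are pairwise disjoint, so 3 is the maximum.

3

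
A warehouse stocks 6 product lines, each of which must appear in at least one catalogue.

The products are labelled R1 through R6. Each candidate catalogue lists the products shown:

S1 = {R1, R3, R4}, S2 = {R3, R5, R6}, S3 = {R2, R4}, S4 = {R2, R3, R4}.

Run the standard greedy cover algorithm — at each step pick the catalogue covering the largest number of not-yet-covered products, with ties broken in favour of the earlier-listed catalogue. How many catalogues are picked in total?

Greedy: pick S1 (covers 3 new) → pick S2 (covers 2 new) → pick S3 (covers 1 new). Total picks: 3.

3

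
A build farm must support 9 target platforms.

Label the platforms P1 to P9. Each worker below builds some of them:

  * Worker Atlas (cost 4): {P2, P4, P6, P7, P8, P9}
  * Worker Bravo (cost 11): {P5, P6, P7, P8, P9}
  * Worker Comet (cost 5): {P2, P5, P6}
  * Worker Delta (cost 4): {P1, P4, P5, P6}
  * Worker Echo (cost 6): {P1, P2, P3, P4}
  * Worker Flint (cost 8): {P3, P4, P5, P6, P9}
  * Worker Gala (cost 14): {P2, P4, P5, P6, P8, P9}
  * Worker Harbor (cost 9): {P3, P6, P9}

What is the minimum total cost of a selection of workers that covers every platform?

14

Atlas, Delta, Echo together cover every platform (Atlas ∪ Delta ∪ Echo = {P1, P2, P3, P4, P5, P6, P7, P8, P9}); total cost 4 + 4 + 6 = 14.
No covering selection has total cost below 14.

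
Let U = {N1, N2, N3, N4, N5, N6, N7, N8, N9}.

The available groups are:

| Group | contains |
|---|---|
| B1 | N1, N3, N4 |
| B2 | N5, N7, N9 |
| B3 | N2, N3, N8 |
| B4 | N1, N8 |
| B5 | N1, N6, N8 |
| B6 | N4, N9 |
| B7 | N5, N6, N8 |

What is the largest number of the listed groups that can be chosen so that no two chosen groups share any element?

B2, B5 are pairwise disjoint (B2={N5,N7,N9}; B5={N1,N6,N8}).
Every remaining group overlaps one of these, and no 3 of the listed groups are pairwise disjoint, so 2 is the maximum.

2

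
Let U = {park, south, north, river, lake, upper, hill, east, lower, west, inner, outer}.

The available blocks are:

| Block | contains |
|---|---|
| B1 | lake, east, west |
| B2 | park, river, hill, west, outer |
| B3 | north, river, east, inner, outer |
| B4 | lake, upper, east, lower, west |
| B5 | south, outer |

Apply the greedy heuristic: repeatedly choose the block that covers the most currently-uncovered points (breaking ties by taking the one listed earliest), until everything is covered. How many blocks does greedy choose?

4

Greedy: pick B2 (covers 5 new) → pick B4 (covers 4 new) → pick B3 (covers 2 new) → pick B5 (covers 1 new). Total picks: 4.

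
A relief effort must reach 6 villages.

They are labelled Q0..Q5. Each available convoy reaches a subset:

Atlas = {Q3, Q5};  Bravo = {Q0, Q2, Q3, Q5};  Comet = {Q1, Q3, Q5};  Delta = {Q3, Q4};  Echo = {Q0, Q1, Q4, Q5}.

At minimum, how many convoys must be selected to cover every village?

2

Bravo and Echo together: Bravo ∪ Echo = {Q0, Q1, Q2, Q3, Q4, Q5} — every village is covered.
No single convoy has all 6 villages (the largest, Bravo, has 4), so 2 is optimal.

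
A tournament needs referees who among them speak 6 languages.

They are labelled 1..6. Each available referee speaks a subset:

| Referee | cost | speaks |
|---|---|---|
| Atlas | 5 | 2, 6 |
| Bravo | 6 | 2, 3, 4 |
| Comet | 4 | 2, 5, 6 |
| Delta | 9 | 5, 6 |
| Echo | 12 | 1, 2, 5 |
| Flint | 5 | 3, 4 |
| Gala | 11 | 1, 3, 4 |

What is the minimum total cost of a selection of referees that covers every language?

Comet, Gala together cover every language (Comet ∪ Gala = {1, 2, 3, 4, 5, 6}); total cost 4 + 11 = 15.
The greedy pick Comet, Flint, Gala costs 20; no covering selection beats 15.

15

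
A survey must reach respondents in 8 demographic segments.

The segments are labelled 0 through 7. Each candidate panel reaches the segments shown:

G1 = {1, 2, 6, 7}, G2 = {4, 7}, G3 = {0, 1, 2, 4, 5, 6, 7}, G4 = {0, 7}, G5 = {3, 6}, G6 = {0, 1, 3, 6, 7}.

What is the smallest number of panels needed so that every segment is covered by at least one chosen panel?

2

G3 and G6 together: G3 ∪ G6 = {0, 1, 2, 3, 4, 5, 6, 7} — every segment is covered.
No single panel has all 8 segments (the largest, G3, has 7), so 2 is optimal.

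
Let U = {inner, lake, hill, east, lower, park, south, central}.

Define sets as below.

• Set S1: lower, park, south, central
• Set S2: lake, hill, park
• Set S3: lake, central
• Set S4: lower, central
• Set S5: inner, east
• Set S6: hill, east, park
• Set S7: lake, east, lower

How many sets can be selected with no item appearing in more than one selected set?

S2, S4, S5 are pairwise disjoint (S2={lake,hill,park}; S4={lower,central}; S5={inner,east}).
Every remaining set overlaps one of these, and no 4 of the listed sets are pairwise disjoint, so 3 is the maximum.

3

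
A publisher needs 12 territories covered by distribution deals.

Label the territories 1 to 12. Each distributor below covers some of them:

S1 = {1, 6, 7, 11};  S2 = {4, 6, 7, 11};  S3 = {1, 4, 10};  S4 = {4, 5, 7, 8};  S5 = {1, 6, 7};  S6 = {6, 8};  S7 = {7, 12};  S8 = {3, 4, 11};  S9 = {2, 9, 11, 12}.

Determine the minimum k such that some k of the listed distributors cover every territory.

Take {S1, S3, S4, S8, S9}. Their union is {1, 2, 3, 4, 5, 6, 7, 8, 9, 10, 11, 12}, which is all 12 territories.
No 4 of the 9 distributors cover everything (all 126 combinations miss at least one territory), so 5 is optimal.

5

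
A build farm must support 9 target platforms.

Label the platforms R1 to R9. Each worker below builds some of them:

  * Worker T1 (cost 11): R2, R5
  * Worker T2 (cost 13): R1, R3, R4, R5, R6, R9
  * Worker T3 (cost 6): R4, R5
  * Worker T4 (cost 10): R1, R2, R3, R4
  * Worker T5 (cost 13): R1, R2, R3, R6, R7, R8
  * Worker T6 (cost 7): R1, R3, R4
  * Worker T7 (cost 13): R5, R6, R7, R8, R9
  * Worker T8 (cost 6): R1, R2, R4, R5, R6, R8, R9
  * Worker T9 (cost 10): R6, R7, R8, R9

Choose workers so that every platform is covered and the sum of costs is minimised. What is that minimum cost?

T5, T8 together cover every platform (T5 ∪ T8 = {R1, R2, R3, R4, R5, R6, R7, R8, R9}); total cost 13 + 6 = 19.
No covering selection has total cost below 19.

19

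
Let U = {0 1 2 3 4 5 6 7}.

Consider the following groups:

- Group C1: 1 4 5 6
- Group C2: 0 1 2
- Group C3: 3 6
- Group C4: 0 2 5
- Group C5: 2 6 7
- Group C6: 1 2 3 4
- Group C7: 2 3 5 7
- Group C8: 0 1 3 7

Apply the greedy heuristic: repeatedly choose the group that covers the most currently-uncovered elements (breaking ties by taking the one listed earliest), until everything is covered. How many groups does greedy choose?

Greedy: pick C1 (covers 4 new) → pick C7 (covers 3 new) → pick C2 (covers 1 new). Total picks: 3.

3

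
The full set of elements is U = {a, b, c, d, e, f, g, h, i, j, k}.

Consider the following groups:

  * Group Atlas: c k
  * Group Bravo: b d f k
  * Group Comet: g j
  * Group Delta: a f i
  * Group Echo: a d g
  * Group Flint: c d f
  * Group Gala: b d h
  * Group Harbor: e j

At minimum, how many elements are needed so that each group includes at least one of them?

4

Take T = {d, f, j, k}. Each listed group contains at least one of these, so T is a hitting set of size 4.
The groups Atlas, Comet, Delta, Gala are pairwise disjoint, so any hitting set needs a separate element for each — at least 4. Hence 4 is optimal.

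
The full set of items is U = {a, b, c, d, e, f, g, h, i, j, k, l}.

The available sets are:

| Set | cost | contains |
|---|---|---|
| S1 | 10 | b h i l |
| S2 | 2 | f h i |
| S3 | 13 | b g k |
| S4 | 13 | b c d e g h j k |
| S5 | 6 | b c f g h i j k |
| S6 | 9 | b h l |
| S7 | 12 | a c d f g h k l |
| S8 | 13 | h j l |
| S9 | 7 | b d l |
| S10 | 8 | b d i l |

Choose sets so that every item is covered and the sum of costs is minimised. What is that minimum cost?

27

S2, S4, S7 together cover every item (S2 ∪ S4 ∪ S7 = {a, b, c, d, e, f, g, h, i, j, k, l}); total cost 2 + 13 + 12 = 27.
The greedy pick S2, S5, S9, S7, S4 costs 40; no covering selection beats 27.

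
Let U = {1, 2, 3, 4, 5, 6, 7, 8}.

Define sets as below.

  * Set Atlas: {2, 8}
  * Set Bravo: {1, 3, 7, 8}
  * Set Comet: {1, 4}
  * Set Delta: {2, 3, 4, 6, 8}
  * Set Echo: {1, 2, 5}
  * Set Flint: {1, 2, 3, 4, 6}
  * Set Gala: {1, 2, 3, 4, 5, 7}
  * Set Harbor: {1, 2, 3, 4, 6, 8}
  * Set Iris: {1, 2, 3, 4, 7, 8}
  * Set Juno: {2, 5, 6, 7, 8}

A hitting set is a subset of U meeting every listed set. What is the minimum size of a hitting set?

H = {1, 8} meets every set (each contains at least one member of H), and |H| = 2.
The sets Atlas, Comet are pairwise disjoint, so any hitting set needs a separate point for each — at least 2. Hence 2 is optimal.

2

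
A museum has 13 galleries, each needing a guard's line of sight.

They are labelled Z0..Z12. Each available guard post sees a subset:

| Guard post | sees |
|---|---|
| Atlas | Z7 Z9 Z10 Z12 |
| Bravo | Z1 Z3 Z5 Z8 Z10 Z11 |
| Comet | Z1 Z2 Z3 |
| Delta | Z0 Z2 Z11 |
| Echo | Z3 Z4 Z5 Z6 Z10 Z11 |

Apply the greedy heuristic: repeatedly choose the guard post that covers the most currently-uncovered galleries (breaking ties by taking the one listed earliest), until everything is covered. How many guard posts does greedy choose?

Greedy: pick Bravo (covers 6 new) → pick Atlas (covers 3 new) → pick Delta (covers 2 new) → pick Echo (covers 2 new). Total picks: 4.

4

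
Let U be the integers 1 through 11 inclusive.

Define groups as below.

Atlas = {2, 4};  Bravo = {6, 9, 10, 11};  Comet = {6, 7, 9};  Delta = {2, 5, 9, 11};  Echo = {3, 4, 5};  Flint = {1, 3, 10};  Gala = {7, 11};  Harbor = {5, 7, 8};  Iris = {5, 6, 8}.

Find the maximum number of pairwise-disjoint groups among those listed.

4

Atlas, Flint, Gala, Iris are pairwise disjoint (Atlas={2,4}; Flint={1,3,10}; Gala={7,11}; Iris={5,6,8}).
Every remaining group overlaps one of these, and no 5 of the listed groups are pairwise disjoint, so 4 is the maximum.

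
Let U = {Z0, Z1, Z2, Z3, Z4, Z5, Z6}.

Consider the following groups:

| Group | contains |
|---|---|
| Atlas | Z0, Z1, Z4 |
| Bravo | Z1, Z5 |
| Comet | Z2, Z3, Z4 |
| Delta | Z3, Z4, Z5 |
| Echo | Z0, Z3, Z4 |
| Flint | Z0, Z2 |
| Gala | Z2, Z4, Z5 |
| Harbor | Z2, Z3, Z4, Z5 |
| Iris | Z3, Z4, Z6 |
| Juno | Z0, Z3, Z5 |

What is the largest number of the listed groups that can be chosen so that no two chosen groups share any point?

Bravo, Flint, Iris are pairwise disjoint (Bravo={Z1,Z5}; Flint={Z0,Z2}; Iris={Z3,Z4,Z6}).
Every remaining group overlaps one of these, and no 4 of the listed groups are pairwise disjoint, so 3 is the maximum.

3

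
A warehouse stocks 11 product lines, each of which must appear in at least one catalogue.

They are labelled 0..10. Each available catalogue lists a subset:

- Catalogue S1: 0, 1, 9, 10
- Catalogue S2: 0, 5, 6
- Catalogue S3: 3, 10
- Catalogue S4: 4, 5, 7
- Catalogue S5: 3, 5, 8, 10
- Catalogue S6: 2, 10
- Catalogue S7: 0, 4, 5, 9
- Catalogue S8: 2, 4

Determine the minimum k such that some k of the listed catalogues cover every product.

5

S1 and S2 and S4 and S5 and S8 together: S1 ∪ S2 ∪ S4 ∪ S5 ∪ S8 = {0, 1, 2, 3, 4, 5, 6, 7, 8, 9, 10} — every product is covered.
No 4 of the 8 catalogues cover everything (all 70 combinations miss at least one product), so 5 is optimal.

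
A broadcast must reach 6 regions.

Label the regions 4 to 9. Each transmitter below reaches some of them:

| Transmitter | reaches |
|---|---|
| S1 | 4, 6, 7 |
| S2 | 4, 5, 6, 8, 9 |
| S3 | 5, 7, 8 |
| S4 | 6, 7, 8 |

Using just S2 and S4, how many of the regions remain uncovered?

Union of S2, S4 = {4, 5, 6, 7, 8, 9} — that's every region, so 0 are uncovered.

0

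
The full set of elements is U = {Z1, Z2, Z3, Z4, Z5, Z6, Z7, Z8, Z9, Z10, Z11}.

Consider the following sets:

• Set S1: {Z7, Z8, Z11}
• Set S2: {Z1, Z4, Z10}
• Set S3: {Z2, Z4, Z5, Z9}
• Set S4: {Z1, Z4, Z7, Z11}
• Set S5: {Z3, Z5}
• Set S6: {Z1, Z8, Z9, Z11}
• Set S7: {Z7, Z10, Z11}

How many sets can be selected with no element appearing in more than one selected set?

3

S1, S2, S5 are pairwise disjoint (S1={Z7,Z8,Z11}; S2={Z1,Z4,Z10}; S5={Z3,Z5}).
Every remaining set overlaps one of these, and no 4 of the listed sets are pairwise disjoint, so 3 is the maximum.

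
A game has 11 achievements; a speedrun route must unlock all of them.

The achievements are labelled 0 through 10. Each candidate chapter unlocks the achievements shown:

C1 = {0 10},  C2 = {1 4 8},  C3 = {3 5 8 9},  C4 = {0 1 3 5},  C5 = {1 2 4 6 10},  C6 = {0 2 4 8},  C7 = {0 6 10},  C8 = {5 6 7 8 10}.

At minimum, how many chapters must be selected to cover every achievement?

Take {C3, C5, C6, C8}. Their union is {0, 1, 2, 3, 4, 5, 6, 7, 8, 9, 10}, which is all 11 achievements.
No 3 of the 8 chapters cover everything (all 56 combinations miss at least one achievement), so 4 is optimal.

4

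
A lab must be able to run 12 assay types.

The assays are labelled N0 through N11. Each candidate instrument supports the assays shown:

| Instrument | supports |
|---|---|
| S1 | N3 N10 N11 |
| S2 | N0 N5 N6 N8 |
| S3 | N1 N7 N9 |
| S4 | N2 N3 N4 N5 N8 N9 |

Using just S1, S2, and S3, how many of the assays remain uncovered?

2

Union of S1, S2, S3 = {N0, N1, N3, N5, N6, N7, N8, N9, N10, N11}.
Not covered: N2, N4 — 2 assays.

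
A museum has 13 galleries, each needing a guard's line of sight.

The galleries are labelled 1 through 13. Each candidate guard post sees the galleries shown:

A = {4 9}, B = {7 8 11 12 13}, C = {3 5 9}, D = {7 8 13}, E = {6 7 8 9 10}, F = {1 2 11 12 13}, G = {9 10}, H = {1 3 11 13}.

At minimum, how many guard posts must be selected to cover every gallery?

Take {A, C, E, F}. Their union is {1, 2, 3, 4, 5, 6, 7, 8, 9, 10, 11, 12, 13}, which is all 13 galleries.
Only A contains 4, so A is forced; the remaining 11 galleries need at least 3 more guard posts (each remaining guard post adds at most 5) — so at least 4 guard posts are needed, and 4 is optimal.

4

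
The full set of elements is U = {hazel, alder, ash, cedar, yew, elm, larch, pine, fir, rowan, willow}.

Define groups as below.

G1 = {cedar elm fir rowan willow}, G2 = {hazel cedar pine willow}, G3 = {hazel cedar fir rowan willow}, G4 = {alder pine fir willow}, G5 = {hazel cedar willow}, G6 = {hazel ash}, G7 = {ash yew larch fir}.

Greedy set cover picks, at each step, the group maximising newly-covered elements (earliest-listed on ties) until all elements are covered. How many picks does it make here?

Greedy: pick G1 (covers 5 new) → pick G7 (covers 3 new) → pick G2 (covers 2 new) → pick G4 (covers 1 new). Total picks: 4.

4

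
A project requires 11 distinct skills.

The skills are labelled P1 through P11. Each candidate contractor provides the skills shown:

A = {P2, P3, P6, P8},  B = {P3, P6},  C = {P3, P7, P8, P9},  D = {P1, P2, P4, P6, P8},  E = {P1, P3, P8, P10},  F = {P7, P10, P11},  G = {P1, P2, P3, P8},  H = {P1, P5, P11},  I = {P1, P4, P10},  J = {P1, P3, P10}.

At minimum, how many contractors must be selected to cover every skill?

4

Take {C, D, H, J}. Their union is {P1, P2, P3, P4, P5, P6, P7, P8, P9, P10, P11}, which is all 11 skills.
No 3 of the 10 contractors cover everything (all 120 combinations miss at least one skill), so 4 is optimal.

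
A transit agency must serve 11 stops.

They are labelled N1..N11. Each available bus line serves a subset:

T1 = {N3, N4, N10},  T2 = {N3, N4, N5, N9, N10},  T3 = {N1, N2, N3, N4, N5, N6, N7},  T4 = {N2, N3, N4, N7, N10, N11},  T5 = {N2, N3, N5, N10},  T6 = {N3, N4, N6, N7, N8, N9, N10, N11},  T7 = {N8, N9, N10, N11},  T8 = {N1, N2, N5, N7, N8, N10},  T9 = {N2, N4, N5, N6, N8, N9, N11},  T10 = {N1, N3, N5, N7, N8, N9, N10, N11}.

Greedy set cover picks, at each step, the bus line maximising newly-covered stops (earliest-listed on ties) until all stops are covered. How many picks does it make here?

Greedy: pick T6 (covers 8 new) → pick T3 (covers 3 new). Total picks: 2.

2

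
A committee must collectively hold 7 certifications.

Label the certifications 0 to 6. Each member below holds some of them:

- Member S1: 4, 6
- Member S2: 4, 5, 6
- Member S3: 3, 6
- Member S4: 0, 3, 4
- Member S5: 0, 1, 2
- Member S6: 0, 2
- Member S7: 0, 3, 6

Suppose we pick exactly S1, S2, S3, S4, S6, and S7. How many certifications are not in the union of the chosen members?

Union of S1, S2, S3, S4, S6, S7 = {0, 2, 3, 4, 5, 6}.
Not covered: 1 — 1 certification.

1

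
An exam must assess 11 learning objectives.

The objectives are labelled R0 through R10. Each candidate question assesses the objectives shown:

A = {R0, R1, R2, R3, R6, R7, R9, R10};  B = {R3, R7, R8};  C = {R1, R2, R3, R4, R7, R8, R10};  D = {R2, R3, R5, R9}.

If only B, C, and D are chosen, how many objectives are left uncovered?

2

Union of B, C, D = {R1, R2, R3, R4, R5, R7, R8, R9, R10}.
Not covered: R0, R6 — 2 objectives.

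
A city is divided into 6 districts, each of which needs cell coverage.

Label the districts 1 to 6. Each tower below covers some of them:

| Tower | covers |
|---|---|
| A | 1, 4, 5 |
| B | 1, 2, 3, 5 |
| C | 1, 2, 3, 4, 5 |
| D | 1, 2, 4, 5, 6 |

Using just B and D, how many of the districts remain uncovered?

Union of B, D = {1, 2, 3, 4, 5, 6} — that's every district, so 0 are uncovered.

0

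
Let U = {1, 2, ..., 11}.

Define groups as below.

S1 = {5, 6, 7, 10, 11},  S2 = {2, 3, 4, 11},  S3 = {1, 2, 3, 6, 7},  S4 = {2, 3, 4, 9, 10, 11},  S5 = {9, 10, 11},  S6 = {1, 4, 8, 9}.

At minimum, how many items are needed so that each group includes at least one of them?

2

The 2 items {1, 11} hit every group.
The groups S3, S5 are pairwise disjoint, so any hitting set needs a separate item for each — at least 2. Hence 2 is optimal.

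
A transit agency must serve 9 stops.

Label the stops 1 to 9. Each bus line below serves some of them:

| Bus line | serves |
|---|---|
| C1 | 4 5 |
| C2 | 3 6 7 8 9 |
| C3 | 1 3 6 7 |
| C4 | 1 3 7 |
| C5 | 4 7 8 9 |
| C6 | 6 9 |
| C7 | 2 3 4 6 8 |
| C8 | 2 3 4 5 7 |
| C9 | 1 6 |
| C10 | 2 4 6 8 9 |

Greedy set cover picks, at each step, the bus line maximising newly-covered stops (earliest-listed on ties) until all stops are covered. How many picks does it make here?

Greedy: pick C2 (covers 5 new) → pick C8 (covers 3 new) → pick C3 (covers 1 new). Total picks: 3.

3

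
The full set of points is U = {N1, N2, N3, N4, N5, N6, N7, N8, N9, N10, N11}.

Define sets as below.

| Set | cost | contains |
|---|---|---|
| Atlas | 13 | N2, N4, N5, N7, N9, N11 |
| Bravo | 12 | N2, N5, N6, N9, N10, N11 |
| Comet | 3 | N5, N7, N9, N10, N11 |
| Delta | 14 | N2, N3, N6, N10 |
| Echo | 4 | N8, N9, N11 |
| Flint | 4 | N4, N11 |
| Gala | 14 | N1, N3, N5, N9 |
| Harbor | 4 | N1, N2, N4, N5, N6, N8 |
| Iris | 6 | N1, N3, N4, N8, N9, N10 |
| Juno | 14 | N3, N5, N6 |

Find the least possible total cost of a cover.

Comet, Harbor, Iris together cover every point (Comet ∪ Harbor ∪ Iris = {N1, N2, N3, N4, N5, N6, N7, N8, N9, N10, N11}); total cost 3 + 4 + 6 = 13.
No covering selection has total cost below 13.

13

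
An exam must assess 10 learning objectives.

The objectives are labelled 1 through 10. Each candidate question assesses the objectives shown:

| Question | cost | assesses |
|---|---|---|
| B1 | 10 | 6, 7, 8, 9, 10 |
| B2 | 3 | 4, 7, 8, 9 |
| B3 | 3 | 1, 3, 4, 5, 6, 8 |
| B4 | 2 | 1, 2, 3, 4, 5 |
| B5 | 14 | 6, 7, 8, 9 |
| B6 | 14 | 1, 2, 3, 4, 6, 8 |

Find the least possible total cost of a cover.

12

B1, B4 together cover every objective (B1 ∪ B4 = {1, 2, 3, 4, 5, 6, 7, 8, 9, 10}); total cost 10 + 2 = 12.
The greedy pick B4, B2, B3, B1 costs 18; no covering selection beats 12.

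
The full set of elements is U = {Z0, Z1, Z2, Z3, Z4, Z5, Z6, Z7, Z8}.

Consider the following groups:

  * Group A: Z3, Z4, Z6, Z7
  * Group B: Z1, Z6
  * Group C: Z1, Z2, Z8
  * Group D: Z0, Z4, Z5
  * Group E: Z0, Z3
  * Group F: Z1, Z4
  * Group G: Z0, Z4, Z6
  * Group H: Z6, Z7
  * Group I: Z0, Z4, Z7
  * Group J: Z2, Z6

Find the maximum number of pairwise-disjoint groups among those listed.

3

C, D, H are pairwise disjoint (C={Z1,Z2,Z8}; D={Z0,Z4,Z5}; H={Z6,Z7}).
Every remaining group overlaps one of these, and no 4 of the listed groups are pairwise disjoint, so 3 is the maximum.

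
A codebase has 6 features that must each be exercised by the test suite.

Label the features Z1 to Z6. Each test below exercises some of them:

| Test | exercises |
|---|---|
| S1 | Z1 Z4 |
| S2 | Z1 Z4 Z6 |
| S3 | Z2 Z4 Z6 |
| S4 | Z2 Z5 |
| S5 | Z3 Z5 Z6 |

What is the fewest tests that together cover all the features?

Take {S2, S3, S5}. Their union is {Z1, Z2, Z3, Z4, Z5, Z6}, which is all 6 features.
Only S5 contains Z3, so S5 is forced; the remaining 3 features need at least 2 more tests (each remaining test adds at most 2) — so at least 3 tests are needed, and 3 is optimal.

3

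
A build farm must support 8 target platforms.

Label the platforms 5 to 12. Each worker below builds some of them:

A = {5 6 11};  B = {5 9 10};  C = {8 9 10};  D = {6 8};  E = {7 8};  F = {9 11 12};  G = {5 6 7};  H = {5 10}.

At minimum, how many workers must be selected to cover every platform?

3

Take {C, F, G}. Their union is {5, 6, 7, 8, 9, 10, 11, 12}, which is all 8 platforms.
Each worker has at most 3 platforms, and 2·3 = 6 < 8 — so at least 3 workers are needed, and 3 is optimal.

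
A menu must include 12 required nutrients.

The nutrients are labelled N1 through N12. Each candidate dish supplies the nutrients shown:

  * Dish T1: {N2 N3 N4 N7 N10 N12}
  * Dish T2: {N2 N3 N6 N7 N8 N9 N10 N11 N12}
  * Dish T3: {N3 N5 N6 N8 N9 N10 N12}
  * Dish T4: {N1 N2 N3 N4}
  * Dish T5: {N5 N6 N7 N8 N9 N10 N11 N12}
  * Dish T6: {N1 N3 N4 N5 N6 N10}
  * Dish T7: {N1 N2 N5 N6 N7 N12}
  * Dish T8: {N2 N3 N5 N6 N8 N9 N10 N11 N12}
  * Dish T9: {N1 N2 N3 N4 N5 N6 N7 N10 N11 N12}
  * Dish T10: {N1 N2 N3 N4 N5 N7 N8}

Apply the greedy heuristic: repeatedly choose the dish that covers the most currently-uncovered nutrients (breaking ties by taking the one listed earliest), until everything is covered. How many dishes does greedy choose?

Greedy: pick T9 (covers 10 new) → pick T2 (covers 2 new). Total picks: 2.

2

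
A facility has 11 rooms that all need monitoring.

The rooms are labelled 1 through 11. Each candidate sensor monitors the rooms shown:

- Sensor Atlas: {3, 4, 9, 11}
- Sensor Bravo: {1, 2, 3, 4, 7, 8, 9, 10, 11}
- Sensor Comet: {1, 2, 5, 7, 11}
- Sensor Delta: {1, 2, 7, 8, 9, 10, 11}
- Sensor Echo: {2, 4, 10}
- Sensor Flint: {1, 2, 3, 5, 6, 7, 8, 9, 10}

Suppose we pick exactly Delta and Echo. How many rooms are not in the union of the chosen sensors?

3

Union of Delta, Echo = {1, 2, 4, 7, 8, 9, 10, 11}.
Not covered: 3, 5, 6 — 3 rooms.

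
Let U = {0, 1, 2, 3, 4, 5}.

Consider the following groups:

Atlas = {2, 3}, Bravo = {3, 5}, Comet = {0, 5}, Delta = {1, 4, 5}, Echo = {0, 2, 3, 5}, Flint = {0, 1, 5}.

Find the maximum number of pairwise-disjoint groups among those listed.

2

Atlas, Comet are pairwise disjoint (Atlas={2,3}; Comet={0,5}).
Every remaining group overlaps one of these, and no 3 of the listed groups are pairwise disjoint, so 2 is the maximum.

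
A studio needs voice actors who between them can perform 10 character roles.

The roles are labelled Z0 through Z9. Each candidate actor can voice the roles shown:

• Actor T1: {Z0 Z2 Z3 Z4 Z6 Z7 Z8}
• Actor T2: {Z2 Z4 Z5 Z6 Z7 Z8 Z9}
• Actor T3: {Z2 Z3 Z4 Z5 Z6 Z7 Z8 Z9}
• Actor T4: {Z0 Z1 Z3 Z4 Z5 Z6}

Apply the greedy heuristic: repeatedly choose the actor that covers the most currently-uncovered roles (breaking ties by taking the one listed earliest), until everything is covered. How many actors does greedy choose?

Greedy: pick T3 (covers 8 new) → pick T4 (covers 2 new). Total picks: 2.

2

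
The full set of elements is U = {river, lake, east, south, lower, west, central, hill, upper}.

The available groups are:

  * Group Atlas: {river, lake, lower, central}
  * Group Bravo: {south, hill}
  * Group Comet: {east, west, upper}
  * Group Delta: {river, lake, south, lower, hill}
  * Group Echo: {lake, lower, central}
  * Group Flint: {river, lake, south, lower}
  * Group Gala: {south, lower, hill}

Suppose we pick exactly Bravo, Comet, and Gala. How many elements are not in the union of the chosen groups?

Union of Bravo, Comet, Gala = {east, south, lower, west, hill, upper}.
Not covered: river, lake, central — 3 elements.

3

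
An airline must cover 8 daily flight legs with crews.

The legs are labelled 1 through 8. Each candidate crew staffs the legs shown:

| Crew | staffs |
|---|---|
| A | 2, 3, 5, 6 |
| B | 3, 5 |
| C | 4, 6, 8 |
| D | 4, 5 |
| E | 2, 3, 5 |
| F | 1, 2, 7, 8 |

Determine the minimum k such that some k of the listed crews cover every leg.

Take {B, C, F}. Their union is {1, 2, 3, 4, 5, 6, 7, 8}, which is all 8 legs.
Only F contains 1, so F is forced; the remaining 4 legs need at least 2 more crews (each remaining crew adds at most 3) — so at least 3 crews are needed, and 3 is optimal.

3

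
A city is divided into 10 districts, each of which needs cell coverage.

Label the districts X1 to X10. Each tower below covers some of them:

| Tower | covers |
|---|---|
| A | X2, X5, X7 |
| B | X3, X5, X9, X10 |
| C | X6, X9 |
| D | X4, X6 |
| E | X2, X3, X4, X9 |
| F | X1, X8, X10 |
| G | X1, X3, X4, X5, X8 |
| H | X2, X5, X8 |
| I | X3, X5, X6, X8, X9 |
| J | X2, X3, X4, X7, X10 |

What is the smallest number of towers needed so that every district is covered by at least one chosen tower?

3

Take {F, I, J}. Their union is {X1, X2, X3, X4, X5, X6, X7, X8, X9, X10}, which is all 10 districts.
No 2 of the 10 towers cover everything (all 45 combinations miss at least one district), so 3 is optimal.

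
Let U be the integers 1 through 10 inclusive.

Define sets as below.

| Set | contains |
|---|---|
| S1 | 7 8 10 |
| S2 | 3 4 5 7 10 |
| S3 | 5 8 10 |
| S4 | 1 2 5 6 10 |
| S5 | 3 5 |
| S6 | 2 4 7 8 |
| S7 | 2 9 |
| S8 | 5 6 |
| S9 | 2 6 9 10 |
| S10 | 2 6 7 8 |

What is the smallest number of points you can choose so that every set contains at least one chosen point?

H = {2, 5, 10} meets every set (each contains at least one member of H), and |H| = 3.
The sets S1, S7, S8 are pairwise disjoint, so any hitting set needs a separate point for each — at least 3. Hence 3 is optimal.

3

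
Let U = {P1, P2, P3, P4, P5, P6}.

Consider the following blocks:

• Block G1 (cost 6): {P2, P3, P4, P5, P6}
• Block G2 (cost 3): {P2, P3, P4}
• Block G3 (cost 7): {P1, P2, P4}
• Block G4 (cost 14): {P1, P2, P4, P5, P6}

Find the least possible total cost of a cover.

13

G1, G3 together cover every point (G1 ∪ G3 = {P1, P2, P3, P4, P5, P6}); total cost 6 + 7 = 13.
The greedy pick G2, G1, G3 costs 16; no covering selection beats 13.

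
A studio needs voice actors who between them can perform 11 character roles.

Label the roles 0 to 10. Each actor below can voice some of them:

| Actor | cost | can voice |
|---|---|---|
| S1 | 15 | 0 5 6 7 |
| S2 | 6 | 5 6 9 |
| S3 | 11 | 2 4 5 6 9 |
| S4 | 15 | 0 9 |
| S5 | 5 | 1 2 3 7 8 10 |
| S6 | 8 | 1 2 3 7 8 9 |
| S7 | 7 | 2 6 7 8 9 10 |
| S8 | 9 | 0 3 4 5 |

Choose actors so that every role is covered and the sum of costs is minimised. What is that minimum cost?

S2, S5, S8 together cover every role (S2 ∪ S5 ∪ S8 = {0, 1, 2, 3, 4, 5, 6, 7, 8, 9, 10}); total cost 6 + 5 + 9 = 20.
No covering selection has total cost below 20.

20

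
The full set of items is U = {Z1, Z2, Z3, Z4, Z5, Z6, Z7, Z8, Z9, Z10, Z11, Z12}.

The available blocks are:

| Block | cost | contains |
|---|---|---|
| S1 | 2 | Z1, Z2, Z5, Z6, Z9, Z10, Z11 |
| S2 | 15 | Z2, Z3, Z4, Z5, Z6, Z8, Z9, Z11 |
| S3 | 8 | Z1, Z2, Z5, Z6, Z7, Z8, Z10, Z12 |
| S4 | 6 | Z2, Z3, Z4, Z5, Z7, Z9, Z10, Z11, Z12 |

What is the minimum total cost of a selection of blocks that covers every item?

S3, S4 together cover every item (S3 ∪ S4 = {Z1, Z2, Z3, Z4, Z5, Z6, Z7, Z8, Z9, Z10, Z11, Z12}); total cost 8 + 6 = 14.
The greedy pick S1, S4, S3 costs 16; no covering selection beats 14.

14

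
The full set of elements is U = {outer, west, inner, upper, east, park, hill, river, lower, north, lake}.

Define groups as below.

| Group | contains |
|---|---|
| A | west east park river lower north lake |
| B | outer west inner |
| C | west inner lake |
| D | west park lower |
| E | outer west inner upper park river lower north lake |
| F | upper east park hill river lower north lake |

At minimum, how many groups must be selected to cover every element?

E and F together: E ∪ F = {outer, west, inner, upper, east, park, hill, river, lower, north, lake} — every element is covered.
No single group has all 11 elements (the largest, E, has 9), so 2 is optimal.

2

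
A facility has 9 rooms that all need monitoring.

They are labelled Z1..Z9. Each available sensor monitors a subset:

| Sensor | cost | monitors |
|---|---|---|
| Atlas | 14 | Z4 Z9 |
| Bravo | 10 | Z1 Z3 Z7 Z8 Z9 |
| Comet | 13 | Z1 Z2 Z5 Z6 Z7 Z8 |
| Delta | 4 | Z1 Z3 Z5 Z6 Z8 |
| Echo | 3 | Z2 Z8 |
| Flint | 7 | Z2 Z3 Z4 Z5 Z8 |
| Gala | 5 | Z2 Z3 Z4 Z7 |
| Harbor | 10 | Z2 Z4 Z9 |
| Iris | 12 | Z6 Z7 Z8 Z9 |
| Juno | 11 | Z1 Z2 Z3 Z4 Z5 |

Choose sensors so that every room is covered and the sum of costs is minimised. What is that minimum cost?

19

Delta, Gala, Harbor together cover every room (Delta ∪ Gala ∪ Harbor = {Z1, Z2, Z3, Z4, Z5, Z6, Z7, Z8, Z9}); total cost 4 + 5 + 10 = 19.
No covering selection has total cost below 19.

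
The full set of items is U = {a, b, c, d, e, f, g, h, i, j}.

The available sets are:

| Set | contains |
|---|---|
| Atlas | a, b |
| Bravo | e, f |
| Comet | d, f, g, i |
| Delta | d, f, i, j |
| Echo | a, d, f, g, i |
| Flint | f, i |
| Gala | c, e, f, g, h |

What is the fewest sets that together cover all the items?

Take {Atlas, Delta, Gala}. Their union is {a, b, c, d, e, f, g, h, i, j}, which is all 10 items.
Only Atlas contains b, so Atlas is forced; the remaining 8 items need at least 2 more sets (each remaining set adds at most 5) — so at least 3 sets are needed, and 3 is optimal.

3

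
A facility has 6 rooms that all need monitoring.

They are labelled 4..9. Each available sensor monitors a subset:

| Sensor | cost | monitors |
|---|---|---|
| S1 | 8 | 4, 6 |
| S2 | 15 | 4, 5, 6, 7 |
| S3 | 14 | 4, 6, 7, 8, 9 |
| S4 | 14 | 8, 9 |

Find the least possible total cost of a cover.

S2, S3 together cover every room (S2 ∪ S3 = {4, 5, 6, 7, 8, 9}); total cost 15 + 14 = 29.
No covering selection has total cost below 29.

29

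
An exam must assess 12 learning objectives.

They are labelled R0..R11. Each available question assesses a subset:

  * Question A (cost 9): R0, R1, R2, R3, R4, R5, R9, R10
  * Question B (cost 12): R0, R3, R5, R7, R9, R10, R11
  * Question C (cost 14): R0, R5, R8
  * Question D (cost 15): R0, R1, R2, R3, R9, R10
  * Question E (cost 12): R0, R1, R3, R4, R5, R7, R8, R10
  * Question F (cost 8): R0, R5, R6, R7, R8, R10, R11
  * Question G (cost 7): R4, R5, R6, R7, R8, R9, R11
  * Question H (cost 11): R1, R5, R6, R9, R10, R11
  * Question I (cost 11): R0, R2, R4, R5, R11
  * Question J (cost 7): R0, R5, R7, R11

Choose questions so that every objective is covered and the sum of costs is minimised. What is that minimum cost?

16

A, G together cover every objective (A ∪ G = {R0, R1, R2, R3, R4, R5, R6, R7, R8, R9, R10, R11}); total cost 9 + 7 = 16.
No covering selection has total cost below 16.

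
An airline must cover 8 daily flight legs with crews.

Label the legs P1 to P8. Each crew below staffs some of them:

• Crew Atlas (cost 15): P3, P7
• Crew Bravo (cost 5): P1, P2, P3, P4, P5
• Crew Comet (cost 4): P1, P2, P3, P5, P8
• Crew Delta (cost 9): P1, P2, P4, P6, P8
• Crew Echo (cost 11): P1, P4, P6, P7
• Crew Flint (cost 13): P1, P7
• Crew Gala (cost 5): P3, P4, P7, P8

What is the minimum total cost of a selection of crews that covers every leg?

15

Comet, Echo together cover every leg (Comet ∪ Echo = {P1, P2, P3, P4, P5, P6, P7, P8}); total cost 4 + 11 = 15.
The greedy pick Comet, Gala, Delta costs 18; no covering selection beats 15.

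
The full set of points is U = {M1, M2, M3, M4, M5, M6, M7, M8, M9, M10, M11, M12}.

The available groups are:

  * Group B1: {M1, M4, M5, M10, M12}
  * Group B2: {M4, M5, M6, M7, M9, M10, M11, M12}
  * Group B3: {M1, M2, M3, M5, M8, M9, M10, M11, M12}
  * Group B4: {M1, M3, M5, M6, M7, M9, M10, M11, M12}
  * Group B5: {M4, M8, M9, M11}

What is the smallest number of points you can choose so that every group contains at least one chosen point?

2

H = {M9, M10} meets every group (each contains at least one member of H), and |H| = 2.
No single point lies in every group, so at least 2 are needed and 2 is optimal.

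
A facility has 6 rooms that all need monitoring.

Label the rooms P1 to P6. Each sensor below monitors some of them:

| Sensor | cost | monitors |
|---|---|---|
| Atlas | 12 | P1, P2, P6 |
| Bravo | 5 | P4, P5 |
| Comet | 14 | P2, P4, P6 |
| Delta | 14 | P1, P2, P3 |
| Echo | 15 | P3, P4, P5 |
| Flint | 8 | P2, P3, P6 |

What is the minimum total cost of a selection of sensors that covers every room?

25

Atlas, Bravo, Flint together cover every room (Atlas ∪ Bravo ∪ Flint = {P1, P2, P3, P4, P5, P6}); total cost 12 + 5 + 8 = 25.
No covering selection has total cost below 25.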